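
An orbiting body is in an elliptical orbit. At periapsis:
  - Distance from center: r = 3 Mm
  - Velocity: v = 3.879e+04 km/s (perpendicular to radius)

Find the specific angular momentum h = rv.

Convert to SI: r = 3 Mm = 3e+06 m; v = 3.879e+04 km/s = 3.879e+07 m/s.
With v perpendicular to r, h = r · v.
h = 3e+06 · 3.879e+07 m²/s ≈ 1.164e+14 m²/s.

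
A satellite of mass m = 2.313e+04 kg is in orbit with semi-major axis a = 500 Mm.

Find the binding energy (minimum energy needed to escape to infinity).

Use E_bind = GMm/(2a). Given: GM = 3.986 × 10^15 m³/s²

Convert to SI: a = 500 Mm = 5e+08 m.
Total orbital energy is E = −GMm/(2a); binding energy is E_bind = −E = GMm/(2a).
E_bind = 3.986e+15 · 2.313e+04 / (2 · 5e+08) J ≈ 9.22e+10 J = 92.2 GJ.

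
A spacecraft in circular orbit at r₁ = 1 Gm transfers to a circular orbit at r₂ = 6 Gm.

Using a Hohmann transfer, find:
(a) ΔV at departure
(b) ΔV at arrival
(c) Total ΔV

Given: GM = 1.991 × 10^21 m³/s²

Convert to SI: r₁ = 1 Gm = 1e+09 m; r₂ = 6 Gm = 6e+09 m.
Transfer semi-major axis: a_t = (r₁ + r₂)/2 = (1e+09 + 6e+09)/2 = 3.5e+09 m.
Circular speeds: v₁ = √(GM/r₁) = 1.41103e+06 m/s, v₂ = √(GM/r₂) = 576050 m/s.
Transfer speeds (vis-viva v² = GM(2/r − 1/a_t)): v₁ᵗ = 1.84747e+06 m/s, v₂ᵗ = 307912 m/s.
(a) ΔV₁ = |v₁ᵗ − v₁| ≈ 4.364e+05 m/s = 436.4 km/s.
(b) ΔV₂ = |v₂ − v₂ᵗ| ≈ 2.681e+05 m/s = 268.1 km/s.
(c) ΔV_total = ΔV₁ + ΔV₂ ≈ 7.046e+05 m/s = 704.6 km/s.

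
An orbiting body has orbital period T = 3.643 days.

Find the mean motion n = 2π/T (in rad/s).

Convert to SI: T = 3.643 days = 314755 s.
n = 2π / T.
n = 2π / 314755 s ≈ 1.996e-05 rad/s.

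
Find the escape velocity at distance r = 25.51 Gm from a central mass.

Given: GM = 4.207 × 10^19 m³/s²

Convert to SI: r = 25.51 Gm = 2.551e+10 m.
Escape velocity comes from setting total energy to zero: ½v² − GM/r = 0 ⇒ v_esc = √(2GM / r).
v_esc = √(2 · 4.207e+19 / 2.551e+10) m/s ≈ 5.743e+04 m/s = 57.43 km/s.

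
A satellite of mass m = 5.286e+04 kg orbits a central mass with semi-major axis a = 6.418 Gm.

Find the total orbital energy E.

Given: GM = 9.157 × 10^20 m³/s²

Convert to SI: a = 6.418 Gm = 6.418e+09 m.
E = −GMm / (2a).
E = −9.157e+20 · 5.286e+04 / (2 · 6.418e+09) J ≈ -3.771e+15 J = -3.771 PJ.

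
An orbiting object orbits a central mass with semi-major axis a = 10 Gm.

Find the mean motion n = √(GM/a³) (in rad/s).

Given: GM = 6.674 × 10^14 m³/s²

Convert to SI: a = 10 Gm = 1e+10 m.
n = √(GM / a³).
n = √(6.674e+14 / (1e+10)³) rad/s ≈ 2.583e-08 rad/s.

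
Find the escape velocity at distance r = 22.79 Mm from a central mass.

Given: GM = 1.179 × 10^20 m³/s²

Convert to SI: r = 22.79 Mm = 2.279e+07 m.
Escape velocity comes from setting total energy to zero: ½v² − GM/r = 0 ⇒ v_esc = √(2GM / r).
v_esc = √(2 · 1.179e+20 / 2.279e+07) m/s ≈ 3.217e+06 m/s = 3217 km/s.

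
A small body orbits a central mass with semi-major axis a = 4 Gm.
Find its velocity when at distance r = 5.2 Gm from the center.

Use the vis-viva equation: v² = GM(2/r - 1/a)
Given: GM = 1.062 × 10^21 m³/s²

Convert to SI: a = 4 Gm = 4e+09 m; r = 5.2 Gm = 5.2e+09 m.
Vis-viva: v = √(GM · (2/r − 1/a)).
2/r − 1/a = 2/5.2e+09 − 1/4e+09 = 1.34615e-10 m⁻¹.
v = √(1.062e+21 · 1.34615e-10) m/s ≈ 3.781e+05 m/s = 378.1 km/s.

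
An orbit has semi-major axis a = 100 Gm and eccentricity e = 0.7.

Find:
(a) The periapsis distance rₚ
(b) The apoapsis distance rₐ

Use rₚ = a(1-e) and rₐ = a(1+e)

Convert to SI: a = 100 Gm = 1e+11 m.
(a) rₚ = a(1 − e) = 1e+11 · (1 − 0.7) = 1e+11 · 0.3 ≈ 3e+10 m = 30 Gm.
(b) rₐ = a(1 + e) = 1e+11 · (1 + 0.7) = 1e+11 · 1.7 ≈ 1.7e+11 m = 170 Gm.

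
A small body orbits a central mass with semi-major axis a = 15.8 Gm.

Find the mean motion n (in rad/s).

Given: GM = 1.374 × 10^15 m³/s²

Convert to SI: a = 15.8 Gm = 1.58e+10 m.
n = √(GM / a³).
n = √(1.374e+15 / (1.58e+10)³) rad/s ≈ 1.866e-08 rad/s.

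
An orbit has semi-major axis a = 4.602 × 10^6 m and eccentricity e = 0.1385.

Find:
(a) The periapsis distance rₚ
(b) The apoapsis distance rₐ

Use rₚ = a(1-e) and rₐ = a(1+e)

(a) rₚ = a(1 − e) = 4.602e+06 · (1 − 0.1385) = 4.602e+06 · 0.8615 ≈ 3.965e+06 m = 3.965 × 10^6 m.
(b) rₐ = a(1 + e) = 4.602e+06 · (1 + 0.1385) = 4.602e+06 · 1.1385 ≈ 5.239e+06 m = 5.239 × 10^6 m.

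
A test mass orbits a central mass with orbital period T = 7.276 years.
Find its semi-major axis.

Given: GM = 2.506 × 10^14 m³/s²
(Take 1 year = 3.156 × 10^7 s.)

Convert to SI: T = 7.276 years = 2.29631e+08 s.
Invert Kepler's third law: a = (GM · T² / (4π²))^(1/3).
Substituting T = 2.29631e+08 s and GM = 2.506e+14 m³/s²:
a = (2.506e+14 · (2.29631e+08)² / (4π²))^(1/3) m
a ≈ 6.943e+09 m = 6.943 × 10^9 m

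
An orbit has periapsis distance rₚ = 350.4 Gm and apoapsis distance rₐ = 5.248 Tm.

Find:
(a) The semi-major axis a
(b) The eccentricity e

Convert to SI: rₚ = 350.4 Gm = 3.504e+11 m; rₐ = 5.248 Tm = 5.248e+12 m.
(a) a = (rₚ + rₐ) / 2 = (3.504e+11 + 5.248e+12) / 2 ≈ 2.799e+12 m = 2.799 Tm.
(b) e = (rₐ − rₚ) / (rₐ + rₚ) = (5.248e+12 − 3.504e+11) / (5.248e+12 + 3.504e+11) ≈ 0.8748.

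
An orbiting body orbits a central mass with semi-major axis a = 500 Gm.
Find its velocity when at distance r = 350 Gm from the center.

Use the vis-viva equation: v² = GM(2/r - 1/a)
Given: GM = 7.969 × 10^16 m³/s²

Convert to SI: a = 500 Gm = 5e+11 m; r = 350 Gm = 3.5e+11 m.
Vis-viva: v = √(GM · (2/r − 1/a)).
2/r − 1/a = 2/3.5e+11 − 1/5e+11 = 3.71429e-12 m⁻¹.
v = √(7.969e+16 · 3.71429e-12) m/s ≈ 544.1 m/s = 544.1 m/s.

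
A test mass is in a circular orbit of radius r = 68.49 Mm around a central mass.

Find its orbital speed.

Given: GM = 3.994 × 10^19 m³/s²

Convert to SI: r = 68.49 Mm = 6.849e+07 m.
For a circular orbit, gravity supplies the centripetal force, so v = √(GM / r).
v = √(3.994e+19 / 6.849e+07) m/s ≈ 7.636e+05 m/s = 763.6 km/s.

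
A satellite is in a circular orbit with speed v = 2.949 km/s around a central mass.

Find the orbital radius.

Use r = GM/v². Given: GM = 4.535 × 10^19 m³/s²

Convert to SI: v = 2.949 km/s = 2949 m/s.
For a circular orbit, v² = GM / r, so r = GM / v².
r = 4.535e+19 / (2949)² m ≈ 5.215e+12 m = 5.215 × 10^12 m.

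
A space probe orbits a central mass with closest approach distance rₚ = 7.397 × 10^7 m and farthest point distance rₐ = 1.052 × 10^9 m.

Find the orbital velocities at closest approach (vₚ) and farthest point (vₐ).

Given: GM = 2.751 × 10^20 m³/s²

Use the vis-viva equation v² = GM(2/r − 1/a) with a = (rₚ + rₐ)/2 = (7.397e+07 + 1.052e+09)/2 = 5.62985e+08 m.
vₚ = √(GM · (2/rₚ − 1/a)) = √(2.751e+20 · (2/7.397e+07 − 1/5.62985e+08)) m/s ≈ 2.636e+06 m/s = 2636 km/s.
vₐ = √(GM · (2/rₐ − 1/a)) = √(2.751e+20 · (2/1.052e+09 − 1/5.62985e+08)) m/s ≈ 1.854e+05 m/s = 185.4 km/s.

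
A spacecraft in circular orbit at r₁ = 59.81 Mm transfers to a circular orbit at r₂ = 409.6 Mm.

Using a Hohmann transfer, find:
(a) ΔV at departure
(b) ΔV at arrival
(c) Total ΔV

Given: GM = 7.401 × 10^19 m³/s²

Convert to SI: r₁ = 59.81 Mm = 5.981e+07 m; r₂ = 409.6 Mm = 4.096e+08 m.
Transfer semi-major axis: a_t = (r₁ + r₂)/2 = (5.981e+07 + 4.096e+08)/2 = 2.34705e+08 m.
Circular speeds: v₁ = √(GM/r₁) = 1.11239e+06 m/s, v₂ = √(GM/r₂) = 425075 m/s.
Transfer speeds (vis-viva v² = GM(2/r − 1/a_t)): v₁ᵗ = 1.46953e+06 m/s, v₂ᵗ = 214581 m/s.
(a) ΔV₁ = |v₁ᵗ − v₁| ≈ 3.571e+05 m/s = 357.1 km/s.
(b) ΔV₂ = |v₂ − v₂ᵗ| ≈ 2.105e+05 m/s = 210.5 km/s.
(c) ΔV_total = ΔV₁ + ΔV₂ ≈ 5.676e+05 m/s = 567.6 km/s.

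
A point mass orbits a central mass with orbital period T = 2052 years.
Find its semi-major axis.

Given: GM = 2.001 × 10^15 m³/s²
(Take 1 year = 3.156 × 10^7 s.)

Convert to SI: T = 2052 years = 6.47611e+10 s.
Invert Kepler's third law: a = (GM · T² / (4π²))^(1/3).
Substituting T = 6.47611e+10 s and GM = 2.001e+15 m³/s²:
a = (2.001e+15 · (6.47611e+10)² / (4π²))^(1/3) m
a ≈ 5.968e+11 m = 596.8 Gm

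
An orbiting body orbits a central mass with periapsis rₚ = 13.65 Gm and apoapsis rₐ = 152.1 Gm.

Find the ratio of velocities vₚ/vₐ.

Convert to SI: rₚ = 13.65 Gm = 1.365e+10 m; rₐ = 152.1 Gm = 1.521e+11 m.
Conservation of angular momentum gives rₚvₚ = rₐvₐ, so vₚ/vₐ = rₐ/rₚ.
vₚ/vₐ = 1.521e+11 / 1.365e+10 ≈ 11.14.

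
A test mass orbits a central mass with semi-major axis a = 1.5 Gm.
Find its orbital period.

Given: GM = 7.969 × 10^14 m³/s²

Convert to SI: a = 1.5 Gm = 1.5e+09 m.
Kepler's third law: T = 2π √(a³ / GM).
Substituting a = 1.5e+09 m and GM = 7.969e+14 m³/s²:
T = 2π √((1.5e+09)³ / 7.969e+14) s
T ≈ 1.293e+07 s = 149.7 days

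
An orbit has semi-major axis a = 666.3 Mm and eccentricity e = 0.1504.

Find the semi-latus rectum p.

Convert to SI: a = 666.3 Mm = 6.663e+08 m.
p = a (1 − e²).
p = 6.663e+08 · (1 − (0.1504)²) = 6.663e+08 · 0.97738 ≈ 6.512e+08 m = 651.2 Mm.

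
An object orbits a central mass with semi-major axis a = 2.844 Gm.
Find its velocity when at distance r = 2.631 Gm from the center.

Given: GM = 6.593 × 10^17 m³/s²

Convert to SI: a = 2.844 Gm = 2.844e+09 m; r = 2.631 Gm = 2.631e+09 m.
Vis-viva: v = √(GM · (2/r − 1/a)).
2/r − 1/a = 2/2.631e+09 − 1/2.844e+09 = 4.0855e-10 m⁻¹.
v = √(6.593e+17 · 4.0855e-10) m/s ≈ 1.641e+04 m/s = 16.41 km/s.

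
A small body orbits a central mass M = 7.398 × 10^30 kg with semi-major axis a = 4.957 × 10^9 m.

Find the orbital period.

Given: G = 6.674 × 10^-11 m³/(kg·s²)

GM = G · M = 6.674e-11 · 7.398e+30 = 4.93743e+20 m³/s².
Kepler's third law: T = 2π √(a³ / GM).
Substituting a = 4.957e+09 m and GM = 4.93743e+20 m³/s²:
T = 2π √((4.957e+09)³ / 4.93743e+20) s
T ≈ 9.869e+04 s = 1.142 days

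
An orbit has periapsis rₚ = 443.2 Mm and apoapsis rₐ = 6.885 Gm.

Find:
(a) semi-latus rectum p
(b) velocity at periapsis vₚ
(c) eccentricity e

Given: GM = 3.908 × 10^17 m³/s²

Convert to SI: rₚ = 443.2 Mm = 4.432e+08 m; rₐ = 6.885 Gm = 6.885e+09 m.
(a) From a = (rₚ + rₐ)/2 = 3.6641e+09 m and e = (rₐ − rₚ)/(rₐ + rₚ) = 0.879043, p = a(1 − e²) = 3.6641e+09 · (1 − (0.879043)²) ≈ 8.328e+08 m
(b) With a = (rₚ + rₐ)/2 = 3.6641e+09 m, vₚ = √(GM (2/rₚ − 1/a)) = √(3.908e+17 · (2/4.432e+08 − 1/3.6641e+09)) m/s ≈ 4.07e+04 m/s
(c) e = (rₐ − rₚ)/(rₐ + rₚ) = (6.885e+09 − 4.432e+08)/(6.885e+09 + 4.432e+08) ≈ 0.879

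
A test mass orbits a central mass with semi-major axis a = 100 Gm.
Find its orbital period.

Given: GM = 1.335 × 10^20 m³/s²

Convert to SI: a = 100 Gm = 1e+11 m.
Kepler's third law: T = 2π √(a³ / GM).
Substituting a = 1e+11 m and GM = 1.335e+20 m³/s²:
T = 2π √((1e+11)³ / 1.335e+20) s
T ≈ 1.72e+07 s = 199 days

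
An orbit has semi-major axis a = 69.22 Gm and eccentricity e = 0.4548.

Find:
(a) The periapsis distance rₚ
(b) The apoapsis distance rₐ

Convert to SI: a = 69.22 Gm = 6.922e+10 m.
(a) rₚ = a(1 − e) = 6.922e+10 · (1 − 0.4548) = 6.922e+10 · 0.5452 ≈ 3.774e+10 m = 37.74 Gm.
(b) rₐ = a(1 + e) = 6.922e+10 · (1 + 0.4548) = 6.922e+10 · 1.4548 ≈ 1.007e+11 m = 100.7 Gm.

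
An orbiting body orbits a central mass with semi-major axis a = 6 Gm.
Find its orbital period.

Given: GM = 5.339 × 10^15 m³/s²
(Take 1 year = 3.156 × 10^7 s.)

Convert to SI: a = 6 Gm = 6e+09 m.
Kepler's third law: T = 2π √(a³ / GM).
Substituting a = 6e+09 m and GM = 5.339e+15 m³/s²:
T = 2π √((6e+09)³ / 5.339e+15) s
T ≈ 3.996e+07 s = 1.266 years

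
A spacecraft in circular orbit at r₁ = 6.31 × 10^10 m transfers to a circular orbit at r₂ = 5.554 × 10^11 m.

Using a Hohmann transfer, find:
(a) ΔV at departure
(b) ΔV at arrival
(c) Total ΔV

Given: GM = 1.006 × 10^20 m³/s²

Transfer semi-major axis: a_t = (r₁ + r₂)/2 = (6.31e+10 + 5.554e+11)/2 = 3.0925e+11 m.
Circular speeds: v₁ = √(GM/r₁) = 39928.6 m/s, v₂ = √(GM/r₂) = 13458.5 m/s.
Transfer speeds (vis-viva v² = GM(2/r − 1/a_t)): v₁ᵗ = 53509.7 m/s, v₂ᵗ = 6079.33 m/s.
(a) ΔV₁ = |v₁ᵗ − v₁| ≈ 1.358e+04 m/s = 13.58 km/s.
(b) ΔV₂ = |v₂ − v₂ᵗ| ≈ 7379 m/s = 7.379 km/s.
(c) ΔV_total = ΔV₁ + ΔV₂ ≈ 2.096e+04 m/s = 20.96 km/s.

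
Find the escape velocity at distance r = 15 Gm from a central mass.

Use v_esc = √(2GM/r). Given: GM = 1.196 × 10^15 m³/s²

Convert to SI: r = 15 Gm = 1.5e+10 m.
Escape velocity comes from setting total energy to zero: ½v² − GM/r = 0 ⇒ v_esc = √(2GM / r).
v_esc = √(2 · 1.196e+15 / 1.5e+10) m/s ≈ 399.3 m/s = 399.3 m/s.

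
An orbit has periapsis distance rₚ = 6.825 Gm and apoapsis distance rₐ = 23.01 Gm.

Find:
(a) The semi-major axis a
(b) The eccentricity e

Convert to SI: rₚ = 6.825 Gm = 6.825e+09 m; rₐ = 23.01 Gm = 2.301e+10 m.
(a) a = (rₚ + rₐ) / 2 = (6.825e+09 + 2.301e+10) / 2 ≈ 1.492e+10 m = 14.92 Gm.
(b) e = (rₐ − rₚ) / (rₐ + rₚ) = (2.301e+10 − 6.825e+09) / (2.301e+10 + 6.825e+09) ≈ 0.5425.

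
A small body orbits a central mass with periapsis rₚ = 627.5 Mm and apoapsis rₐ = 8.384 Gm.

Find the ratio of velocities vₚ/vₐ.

Convert to SI: rₚ = 627.5 Mm = 6.275e+08 m; rₐ = 8.384 Gm = 8.384e+09 m.
Conservation of angular momentum gives rₚvₚ = rₐvₐ, so vₚ/vₐ = rₐ/rₚ.
vₚ/vₐ = 8.384e+09 / 6.275e+08 ≈ 13.36.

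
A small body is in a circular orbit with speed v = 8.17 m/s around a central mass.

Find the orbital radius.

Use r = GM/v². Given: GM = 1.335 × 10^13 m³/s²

For a circular orbit, v² = GM / r, so r = GM / v².
r = 1.335e+13 / (8.17)² m ≈ 2e+11 m = 200 Gm.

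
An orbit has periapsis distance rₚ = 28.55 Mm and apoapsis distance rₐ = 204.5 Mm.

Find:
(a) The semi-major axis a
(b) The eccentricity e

Convert to SI: rₚ = 28.55 Mm = 2.855e+07 m; rₐ = 204.5 Mm = 2.045e+08 m.
(a) a = (rₚ + rₐ) / 2 = (2.855e+07 + 2.045e+08) / 2 ≈ 1.165e+08 m = 116.5 Mm.
(b) e = (rₐ − rₚ) / (rₐ + rₚ) = (2.045e+08 − 2.855e+07) / (2.045e+08 + 2.855e+07) ≈ 0.755.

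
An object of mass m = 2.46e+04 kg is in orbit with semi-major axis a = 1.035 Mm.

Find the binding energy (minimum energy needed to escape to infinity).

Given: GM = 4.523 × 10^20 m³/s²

Convert to SI: a = 1.035 Mm = 1.035e+06 m.
Total orbital energy is E = −GMm/(2a); binding energy is E_bind = −E = GMm/(2a).
E_bind = 4.523e+20 · 2.46e+04 / (2 · 1.035e+06) J ≈ 5.375e+18 J = 5.375 EJ.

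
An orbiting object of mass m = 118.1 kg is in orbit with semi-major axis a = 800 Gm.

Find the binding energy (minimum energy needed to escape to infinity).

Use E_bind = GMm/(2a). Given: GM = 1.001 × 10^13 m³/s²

Convert to SI: a = 800 Gm = 8e+11 m.
Total orbital energy is E = −GMm/(2a); binding energy is E_bind = −E = GMm/(2a).
E_bind = 1.001e+13 · 118.1 / (2 · 8e+11) J ≈ 738.9 J = 738.9 J.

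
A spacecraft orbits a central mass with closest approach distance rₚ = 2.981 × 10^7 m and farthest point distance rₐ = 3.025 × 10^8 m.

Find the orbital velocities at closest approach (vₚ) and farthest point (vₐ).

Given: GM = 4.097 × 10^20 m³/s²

Use the vis-viva equation v² = GM(2/r − 1/a) with a = (rₚ + rₐ)/2 = (2.981e+07 + 3.025e+08)/2 = 1.66155e+08 m.
vₚ = √(GM · (2/rₚ − 1/a)) = √(4.097e+20 · (2/2.981e+07 − 1/1.66155e+08)) m/s ≈ 5.002e+06 m/s = 5002 km/s.
vₐ = √(GM · (2/rₐ − 1/a)) = √(4.097e+20 · (2/3.025e+08 − 1/1.66155e+08)) m/s ≈ 4.929e+05 m/s = 492.9 km/s.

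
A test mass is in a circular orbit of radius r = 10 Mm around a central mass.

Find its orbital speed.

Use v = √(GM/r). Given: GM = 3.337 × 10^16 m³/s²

Convert to SI: r = 10 Mm = 1e+07 m.
For a circular orbit, gravity supplies the centripetal force, so v = √(GM / r).
v = √(3.337e+16 / 1e+07) m/s ≈ 5.777e+04 m/s = 57.77 km/s.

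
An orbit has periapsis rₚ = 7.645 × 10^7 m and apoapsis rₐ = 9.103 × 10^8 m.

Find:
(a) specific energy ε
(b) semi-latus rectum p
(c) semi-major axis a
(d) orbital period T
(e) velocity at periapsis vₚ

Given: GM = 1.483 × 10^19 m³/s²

(a) With a = (rₚ + rₐ)/2 = 4.93375e+08 m, ε = −GM/(2a) = −1.483e+19/(2 · 4.93375e+08) J/kg ≈ -1.503e+10 J/kg
(b) From a = (rₚ + rₐ)/2 = 4.93375e+08 m and e = (rₐ − rₚ)/(rₐ + rₚ) = 0.845047, p = a(1 − e²) = 4.93375e+08 · (1 − (0.845047)²) ≈ 1.411e+08 m
(c) a = (rₚ + rₐ)/2 = (7.645e+07 + 9.103e+08)/2 ≈ 4.934e+08 m
(d) With a = (rₚ + rₐ)/2 = 4.93375e+08 m, T = 2π √(a³/GM) = 2π √((4.93375e+08)³/1.483e+19) s ≈ 1.788e+04 s
(e) With a = (rₚ + rₐ)/2 = 4.93375e+08 m, vₚ = √(GM (2/rₚ − 1/a)) = √(1.483e+19 · (2/7.645e+07 − 1/4.93375e+08)) m/s ≈ 5.983e+05 m/s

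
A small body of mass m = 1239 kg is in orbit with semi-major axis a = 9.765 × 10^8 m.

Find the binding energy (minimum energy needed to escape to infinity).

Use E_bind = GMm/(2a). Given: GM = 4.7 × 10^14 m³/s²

Total orbital energy is E = −GMm/(2a); binding energy is E_bind = −E = GMm/(2a).
E_bind = 4.7e+14 · 1239 / (2 · 9.765e+08) J ≈ 2.982e+08 J = 298.2 MJ.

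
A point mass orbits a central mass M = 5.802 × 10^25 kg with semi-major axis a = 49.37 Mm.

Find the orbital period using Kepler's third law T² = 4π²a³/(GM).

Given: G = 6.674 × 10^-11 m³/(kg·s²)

Convert to SI: a = 49.37 Mm = 4.937e+07 m.
GM = G · M = 6.674e-11 · 5.802e+25 = 3.87225e+15 m³/s².
Kepler's third law: T = 2π √(a³ / GM).
Substituting a = 4.937e+07 m and GM = 3.87225e+15 m³/s²:
T = 2π √((4.937e+07)³ / 3.87225e+15) s
T ≈ 3.503e+04 s = 9.729 hours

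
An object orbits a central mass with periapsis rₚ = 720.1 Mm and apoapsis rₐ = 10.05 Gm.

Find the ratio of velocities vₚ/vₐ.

Convert to SI: rₚ = 720.1 Mm = 7.201e+08 m; rₐ = 10.05 Gm = 1.005e+10 m.
Conservation of angular momentum gives rₚvₚ = rₐvₐ, so vₚ/vₐ = rₐ/rₚ.
vₚ/vₐ = 1.005e+10 / 7.201e+08 ≈ 13.96.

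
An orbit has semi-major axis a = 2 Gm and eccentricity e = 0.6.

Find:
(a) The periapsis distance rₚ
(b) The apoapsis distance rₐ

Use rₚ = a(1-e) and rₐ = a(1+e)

Convert to SI: a = 2 Gm = 2e+09 m.
(a) rₚ = a(1 − e) = 2e+09 · (1 − 0.6) = 2e+09 · 0.4 ≈ 8e+08 m = 800 Mm.
(b) rₐ = a(1 + e) = 2e+09 · (1 + 0.6) = 2e+09 · 1.6 ≈ 3.2e+09 m = 3.2 Gm.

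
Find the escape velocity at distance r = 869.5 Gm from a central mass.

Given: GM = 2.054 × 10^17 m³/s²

Convert to SI: r = 869.5 Gm = 8.695e+11 m.
Escape velocity comes from setting total energy to zero: ½v² − GM/r = 0 ⇒ v_esc = √(2GM / r).
v_esc = √(2 · 2.054e+17 / 8.695e+11) m/s ≈ 687.4 m/s = 687.4 m/s.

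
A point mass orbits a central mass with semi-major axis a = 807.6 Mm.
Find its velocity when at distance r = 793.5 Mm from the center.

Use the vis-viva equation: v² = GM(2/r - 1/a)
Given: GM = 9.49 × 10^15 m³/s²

Convert to SI: a = 807.6 Mm = 8.076e+08 m; r = 793.5 Mm = 7.935e+08 m.
Vis-viva: v = √(GM · (2/r − 1/a)).
2/r − 1/a = 2/7.935e+08 − 1/8.076e+08 = 1.28224e-09 m⁻¹.
v = √(9.49e+15 · 1.28224e-09) m/s ≈ 3488 m/s = 3.488 km/s.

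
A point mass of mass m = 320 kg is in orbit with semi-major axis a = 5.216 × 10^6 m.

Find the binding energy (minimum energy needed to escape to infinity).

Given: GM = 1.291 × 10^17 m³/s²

Total orbital energy is E = −GMm/(2a); binding energy is E_bind = −E = GMm/(2a).
E_bind = 1.291e+17 · 320 / (2 · 5.216e+06) J ≈ 3.96e+12 J = 3.96 TJ.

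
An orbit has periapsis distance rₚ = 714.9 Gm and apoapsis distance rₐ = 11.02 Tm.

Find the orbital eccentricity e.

Convert to SI: rₚ = 714.9 Gm = 7.149e+11 m; rₐ = 11.02 Tm = 1.102e+13 m.
e = (rₐ − rₚ) / (rₐ + rₚ).
e = (1.102e+13 − 7.149e+11) / (1.102e+13 + 7.149e+11) = 1.03051e+13 / 1.17349e+13 ≈ 0.8782.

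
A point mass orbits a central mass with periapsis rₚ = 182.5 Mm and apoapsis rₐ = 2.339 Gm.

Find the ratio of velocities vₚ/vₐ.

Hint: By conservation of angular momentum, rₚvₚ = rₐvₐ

Convert to SI: rₚ = 182.5 Mm = 1.825e+08 m; rₐ = 2.339 Gm = 2.339e+09 m.
Conservation of angular momentum gives rₚvₚ = rₐvₐ, so vₚ/vₐ = rₐ/rₚ.
vₚ/vₐ = 2.339e+09 / 1.825e+08 ≈ 12.82.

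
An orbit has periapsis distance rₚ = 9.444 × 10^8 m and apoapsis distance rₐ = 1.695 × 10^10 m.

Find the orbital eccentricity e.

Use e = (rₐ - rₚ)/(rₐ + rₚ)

e = (rₐ − rₚ) / (rₐ + rₚ).
e = (1.695e+10 − 9.444e+08) / (1.695e+10 + 9.444e+08) = 1.60056e+10 / 1.78944e+10 ≈ 0.8944.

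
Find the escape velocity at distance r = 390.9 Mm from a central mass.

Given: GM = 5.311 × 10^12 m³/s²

Convert to SI: r = 390.9 Mm = 3.909e+08 m.
Escape velocity comes from setting total energy to zero: ½v² − GM/r = 0 ⇒ v_esc = √(2GM / r).
v_esc = √(2 · 5.311e+12 / 3.909e+08) m/s ≈ 164.8 m/s = 164.8 m/s.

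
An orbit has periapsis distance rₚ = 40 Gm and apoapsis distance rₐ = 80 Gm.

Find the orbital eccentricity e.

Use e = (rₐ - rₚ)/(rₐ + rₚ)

Convert to SI: rₚ = 40 Gm = 4e+10 m; rₐ = 80 Gm = 8e+10 m.
e = (rₐ − rₚ) / (rₐ + rₚ).
e = (8e+10 − 4e+10) / (8e+10 + 4e+10) = 4e+10 / 1.2e+11 ≈ 0.3333.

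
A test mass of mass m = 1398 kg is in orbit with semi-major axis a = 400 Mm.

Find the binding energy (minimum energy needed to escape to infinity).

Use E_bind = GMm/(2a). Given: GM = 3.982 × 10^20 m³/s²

Convert to SI: a = 400 Mm = 4e+08 m.
Total orbital energy is E = −GMm/(2a); binding energy is E_bind = −E = GMm/(2a).
E_bind = 3.982e+20 · 1398 / (2 · 4e+08) J ≈ 6.959e+14 J = 695.9 TJ.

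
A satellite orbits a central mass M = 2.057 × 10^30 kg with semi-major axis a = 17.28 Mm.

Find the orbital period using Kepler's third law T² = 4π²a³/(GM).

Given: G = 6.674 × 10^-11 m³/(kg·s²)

Convert to SI: a = 17.28 Mm = 1.728e+07 m.
GM = G · M = 6.674e-11 · 2.057e+30 = 1.37284e+20 m³/s².
Kepler's third law: T = 2π √(a³ / GM).
Substituting a = 1.728e+07 m and GM = 1.37284e+20 m³/s²:
T = 2π √((1.728e+07)³ / 1.37284e+20) s
T ≈ 38.52 s = 38.52 seconds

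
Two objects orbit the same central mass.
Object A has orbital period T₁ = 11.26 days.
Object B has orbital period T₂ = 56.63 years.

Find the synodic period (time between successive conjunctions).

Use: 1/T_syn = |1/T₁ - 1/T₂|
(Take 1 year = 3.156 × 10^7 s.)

Convert to SI: T₁ = 11.26 days = 972864 s; T₂ = 56.63 years = 1.78724e+09 s.
T_syn = |T₁ · T₂ / (T₁ − T₂)|.
T_syn = |972864 · 1.78724e+09 / (972864 − 1.78724e+09)| s ≈ 9.734e+05 s = 11.27 days.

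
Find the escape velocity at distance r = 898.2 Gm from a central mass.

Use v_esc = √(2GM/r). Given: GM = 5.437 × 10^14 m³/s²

Convert to SI: r = 898.2 Gm = 8.982e+11 m.
Escape velocity comes from setting total energy to zero: ½v² − GM/r = 0 ⇒ v_esc = √(2GM / r).
v_esc = √(2 · 5.437e+14 / 8.982e+11) m/s ≈ 34.79 m/s = 34.79 m/s.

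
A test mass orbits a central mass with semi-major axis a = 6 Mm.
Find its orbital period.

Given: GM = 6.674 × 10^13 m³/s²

Convert to SI: a = 6 Mm = 6e+06 m.
Kepler's third law: T = 2π √(a³ / GM).
Substituting a = 6e+06 m and GM = 6.674e+13 m³/s²:
T = 2π √((6e+06)³ / 6.674e+13) s
T ≈ 1.13e+04 s = 3.14 hours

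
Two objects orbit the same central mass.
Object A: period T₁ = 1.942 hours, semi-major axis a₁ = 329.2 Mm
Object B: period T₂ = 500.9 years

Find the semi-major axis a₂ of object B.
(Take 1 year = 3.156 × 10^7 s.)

Convert to SI: T₁ = 1.942 hours = 6991.2 s; a₁ = 329.2 Mm = 3.292e+08 m; T₂ = 500.9 years = 1.58084e+10 s.
Kepler's third law: (T₁/T₂)² = (a₁/a₂)³ ⇒ a₂ = a₁ · (T₂/T₁)^(2/3).
T₂/T₁ = 1.58084e+10 / 6991.2 = 2.26119e+06.
a₂ = 3.292e+08 · (2.26119e+06)^(2/3) m ≈ 5.671e+12 m = 5.671 Tm.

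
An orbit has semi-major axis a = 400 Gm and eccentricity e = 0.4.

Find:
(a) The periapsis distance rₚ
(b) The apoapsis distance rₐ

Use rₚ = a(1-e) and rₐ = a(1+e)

Convert to SI: a = 400 Gm = 4e+11 m.
(a) rₚ = a(1 − e) = 4e+11 · (1 − 0.4) = 4e+11 · 0.6 ≈ 2.4e+11 m = 240 Gm.
(b) rₐ = a(1 + e) = 4e+11 · (1 + 0.4) = 4e+11 · 1.4 ≈ 5.6e+11 m = 560 Gm.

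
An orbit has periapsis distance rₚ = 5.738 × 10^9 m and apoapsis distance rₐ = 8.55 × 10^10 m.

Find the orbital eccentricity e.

e = (rₐ − rₚ) / (rₐ + rₚ).
e = (8.55e+10 − 5.738e+09) / (8.55e+10 + 5.738e+09) = 7.9762e+10 / 9.1238e+10 ≈ 0.8742.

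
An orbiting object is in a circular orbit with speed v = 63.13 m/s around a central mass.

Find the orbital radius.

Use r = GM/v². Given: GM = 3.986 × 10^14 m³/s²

For a circular orbit, v² = GM / r, so r = GM / v².
r = 3.986e+14 / (63.13)² m ≈ 1e+11 m = 100 Gm.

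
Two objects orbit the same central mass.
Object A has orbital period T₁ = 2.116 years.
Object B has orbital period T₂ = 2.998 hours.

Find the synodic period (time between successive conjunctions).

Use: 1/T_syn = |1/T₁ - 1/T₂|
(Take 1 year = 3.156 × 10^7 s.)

Convert to SI: T₁ = 2.116 years = 6.6781e+07 s; T₂ = 2.998 hours = 10792.8 s.
T_syn = |T₁ · T₂ / (T₁ − T₂)|.
T_syn = |6.6781e+07 · 10792.8 / (6.6781e+07 − 10792.8)| s ≈ 1.079e+04 s = 2.998 hours.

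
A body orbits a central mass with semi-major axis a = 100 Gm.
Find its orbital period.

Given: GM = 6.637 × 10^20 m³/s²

Convert to SI: a = 100 Gm = 1e+11 m.
Kepler's third law: T = 2π √(a³ / GM).
Substituting a = 1e+11 m and GM = 6.637e+20 m³/s²:
T = 2π √((1e+11)³ / 6.637e+20) s
T ≈ 7.712e+06 s = 89.26 days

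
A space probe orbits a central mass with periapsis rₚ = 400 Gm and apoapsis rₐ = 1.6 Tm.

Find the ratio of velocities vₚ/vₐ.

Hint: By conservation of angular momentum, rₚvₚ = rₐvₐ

Convert to SI: rₚ = 400 Gm = 4e+11 m; rₐ = 1.6 Tm = 1.6e+12 m.
Conservation of angular momentum gives rₚvₚ = rₐvₐ, so vₚ/vₐ = rₐ/rₚ.
vₚ/vₐ = 1.6e+12 / 4e+11 ≈ 4.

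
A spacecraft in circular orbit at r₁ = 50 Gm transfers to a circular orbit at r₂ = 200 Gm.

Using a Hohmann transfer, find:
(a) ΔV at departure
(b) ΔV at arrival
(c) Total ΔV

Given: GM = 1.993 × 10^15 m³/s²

Convert to SI: r₁ = 50 Gm = 5e+10 m; r₂ = 200 Gm = 2e+11 m.
Transfer semi-major axis: a_t = (r₁ + r₂)/2 = (5e+10 + 2e+11)/2 = 1.25e+11 m.
Circular speeds: v₁ = √(GM/r₁) = 199.65 m/s, v₂ = √(GM/r₂) = 99.8248 m/s.
Transfer speeds (vis-viva v² = GM(2/r − 1/a_t)): v₁ᵗ = 252.539 m/s, v₂ᵗ = 63.1348 m/s.
(a) ΔV₁ = |v₁ᵗ − v₁| ≈ 52.89 m/s = 52.89 m/s.
(b) ΔV₂ = |v₂ − v₂ᵗ| ≈ 36.69 m/s = 36.69 m/s.
(c) ΔV_total = ΔV₁ + ΔV₂ ≈ 89.58 m/s = 89.58 m/s.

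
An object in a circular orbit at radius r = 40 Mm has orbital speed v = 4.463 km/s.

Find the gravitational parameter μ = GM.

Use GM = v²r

Convert to SI: r = 40 Mm = 4e+07 m; v = 4.463 km/s = 4463 m/s.
For a circular orbit v² = GM/r, so GM = v² · r.
GM = (4463)² · 4e+07 m³/s² ≈ 7.967e+14 m³/s² = 7.967 × 10^14 m³/s².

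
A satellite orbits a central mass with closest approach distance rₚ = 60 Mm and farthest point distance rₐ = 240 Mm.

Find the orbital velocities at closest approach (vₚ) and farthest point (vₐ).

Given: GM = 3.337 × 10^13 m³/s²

Convert to SI: rₚ = 60 Mm = 6e+07 m; rₐ = 240 Mm = 2.4e+08 m.
Use the vis-viva equation v² = GM(2/r − 1/a) with a = (rₚ + rₐ)/2 = (6e+07 + 2.4e+08)/2 = 1.5e+08 m.
vₚ = √(GM · (2/rₚ − 1/a)) = √(3.337e+13 · (2/6e+07 − 1/1.5e+08)) m/s ≈ 943.3 m/s = 943.3 m/s.
vₐ = √(GM · (2/rₐ − 1/a)) = √(3.337e+13 · (2/2.4e+08 − 1/1.5e+08)) m/s ≈ 235.8 m/s = 235.8 m/s.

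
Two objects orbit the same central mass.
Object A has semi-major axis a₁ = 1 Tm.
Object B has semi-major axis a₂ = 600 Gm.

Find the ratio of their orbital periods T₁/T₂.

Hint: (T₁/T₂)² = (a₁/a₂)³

Convert to SI: a₁ = 1 Tm = 1e+12 m; a₂ = 600 Gm = 6e+11 m.
From Kepler's third law, (T₁/T₂)² = (a₁/a₂)³, so T₁/T₂ = (a₁/a₂)^(3/2).
a₁/a₂ = 1e+12 / 6e+11 = 1.66667.
T₁/T₂ = (1.66667)^(3/2) ≈ 2.152.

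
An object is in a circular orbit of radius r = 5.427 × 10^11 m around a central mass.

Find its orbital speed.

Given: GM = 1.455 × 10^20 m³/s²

For a circular orbit, gravity supplies the centripetal force, so v = √(GM / r).
v = √(1.455e+20 / 5.427e+11) m/s ≈ 1.637e+04 m/s = 16.37 km/s.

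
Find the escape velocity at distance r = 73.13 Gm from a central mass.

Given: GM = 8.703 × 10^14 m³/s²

Convert to SI: r = 73.13 Gm = 7.313e+10 m.
Escape velocity comes from setting total energy to zero: ½v² − GM/r = 0 ⇒ v_esc = √(2GM / r).
v_esc = √(2 · 8.703e+14 / 7.313e+10) m/s ≈ 154.3 m/s = 154.3 m/s.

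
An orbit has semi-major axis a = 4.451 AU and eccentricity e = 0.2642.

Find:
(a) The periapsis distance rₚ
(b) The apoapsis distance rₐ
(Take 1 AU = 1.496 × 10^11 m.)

Convert to SI: a = 4.451 AU = 6.6587e+11 m.
(a) rₚ = a(1 − e) = 6.6587e+11 · (1 − 0.2642) = 6.6587e+11 · 0.7358 ≈ 4.899e+11 m = 3.275 AU.
(b) rₐ = a(1 + e) = 6.6587e+11 · (1 + 0.2642) = 6.6587e+11 · 1.2642 ≈ 8.418e+11 m = 5.627 AU.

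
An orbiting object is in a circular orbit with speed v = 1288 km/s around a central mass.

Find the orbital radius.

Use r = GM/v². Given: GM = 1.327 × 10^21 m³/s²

Convert to SI: v = 1288 km/s = 1.288e+06 m/s.
For a circular orbit, v² = GM / r, so r = GM / v².
r = 1.327e+21 / (1.288e+06)² m ≈ 7.999e+08 m = 799.9 Mm.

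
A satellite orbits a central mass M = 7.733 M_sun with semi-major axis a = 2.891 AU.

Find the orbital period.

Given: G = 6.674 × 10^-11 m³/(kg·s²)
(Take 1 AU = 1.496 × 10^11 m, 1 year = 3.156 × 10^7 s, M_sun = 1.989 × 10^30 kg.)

Convert to SI: a = 2.891 AU = 4.32494e+11 m; M = 7.733 M_sun = 1.53809e+31 kg.
GM = G · M = 6.674e-11 · 1.53809e+31 = 1.02652e+21 m³/s².
Kepler's third law: T = 2π √(a³ / GM).
Substituting a = 4.32494e+11 m and GM = 1.02652e+21 m³/s²:
T = 2π √((4.32494e+11)³ / 1.02652e+21) s
T ≈ 5.578e+07 s = 1.767 years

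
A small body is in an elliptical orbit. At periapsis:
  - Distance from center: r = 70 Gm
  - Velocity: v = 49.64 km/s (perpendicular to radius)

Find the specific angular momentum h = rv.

Convert to SI: r = 70 Gm = 7e+10 m; v = 49.64 km/s = 49640 m/s.
With v perpendicular to r, h = r · v.
h = 7e+10 · 49640 m²/s ≈ 3.475e+15 m²/s.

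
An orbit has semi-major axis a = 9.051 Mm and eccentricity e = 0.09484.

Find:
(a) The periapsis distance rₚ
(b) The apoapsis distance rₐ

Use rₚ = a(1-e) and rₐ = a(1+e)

Convert to SI: a = 9.051 Mm = 9.051e+06 m.
(a) rₚ = a(1 − e) = 9.051e+06 · (1 − 0.09484) = 9.051e+06 · 0.90516 ≈ 8.193e+06 m = 8.193 Mm.
(b) rₐ = a(1 + e) = 9.051e+06 · (1 + 0.09484) = 9.051e+06 · 1.09484 ≈ 9.909e+06 m = 9.909 Mm.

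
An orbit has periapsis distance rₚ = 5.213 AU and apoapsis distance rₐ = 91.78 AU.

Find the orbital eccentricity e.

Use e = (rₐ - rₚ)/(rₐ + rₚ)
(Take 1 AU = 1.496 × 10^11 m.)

Convert to SI: rₚ = 5.213 AU = 7.79865e+11 m; rₐ = 91.78 AU = 1.37303e+13 m.
e = (rₐ − rₚ) / (rₐ + rₚ).
e = (1.37303e+13 − 7.79865e+11) / (1.37303e+13 + 7.79865e+11) = 1.29504e+13 / 1.45102e+13 ≈ 0.8925.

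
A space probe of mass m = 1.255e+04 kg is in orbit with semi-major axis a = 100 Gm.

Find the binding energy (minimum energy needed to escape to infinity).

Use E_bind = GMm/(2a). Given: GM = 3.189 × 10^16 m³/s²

Convert to SI: a = 100 Gm = 1e+11 m.
Total orbital energy is E = −GMm/(2a); binding energy is E_bind = −E = GMm/(2a).
E_bind = 3.189e+16 · 1.255e+04 / (2 · 1e+11) J ≈ 2.001e+09 J = 2.001 GJ.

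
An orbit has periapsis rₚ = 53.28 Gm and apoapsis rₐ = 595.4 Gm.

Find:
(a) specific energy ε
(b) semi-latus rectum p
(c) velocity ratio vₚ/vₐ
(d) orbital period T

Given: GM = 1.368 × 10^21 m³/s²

Convert to SI: rₚ = 53.28 Gm = 5.328e+10 m; rₐ = 595.4 Gm = 5.954e+11 m.
(a) With a = (rₚ + rₐ)/2 = 3.2434e+11 m, ε = −GM/(2a) = −1.368e+21/(2 · 3.2434e+11) J/kg ≈ -2.109e+09 J/kg
(b) From a = (rₚ + rₐ)/2 = 3.2434e+11 m and e = (rₐ − rₚ)/(rₐ + rₚ) = 0.835728, p = a(1 − e²) = 3.2434e+11 · (1 − (0.835728)²) ≈ 9.781e+10 m
(c) Conservation of angular momentum (rₚvₚ = rₐvₐ) gives vₚ/vₐ = rₐ/rₚ = 5.954e+11/5.328e+10 ≈ 11.17
(d) With a = (rₚ + rₐ)/2 = 3.2434e+11 m, T = 2π √(a³/GM) = 2π √((3.2434e+11)³/1.368e+21) s ≈ 3.138e+07 s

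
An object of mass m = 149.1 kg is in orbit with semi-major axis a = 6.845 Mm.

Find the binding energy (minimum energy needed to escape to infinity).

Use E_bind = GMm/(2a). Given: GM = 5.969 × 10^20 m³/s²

Convert to SI: a = 6.845 Mm = 6.845e+06 m.
Total orbital energy is E = −GMm/(2a); binding energy is E_bind = −E = GMm/(2a).
E_bind = 5.969e+20 · 149.1 / (2 · 6.845e+06) J ≈ 6.501e+15 J = 6.501 PJ.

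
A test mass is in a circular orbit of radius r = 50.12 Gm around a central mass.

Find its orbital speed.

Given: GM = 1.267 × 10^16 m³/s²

Convert to SI: r = 50.12 Gm = 5.012e+10 m.
For a circular orbit, gravity supplies the centripetal force, so v = √(GM / r).
v = √(1.267e+16 / 5.012e+10) m/s ≈ 502.8 m/s = 502.8 m/s.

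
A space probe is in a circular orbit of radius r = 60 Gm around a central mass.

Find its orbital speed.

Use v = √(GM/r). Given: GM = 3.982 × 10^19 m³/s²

Convert to SI: r = 60 Gm = 6e+10 m.
For a circular orbit, gravity supplies the centripetal force, so v = √(GM / r).
v = √(3.982e+19 / 6e+10) m/s ≈ 2.576e+04 m/s = 25.76 km/s.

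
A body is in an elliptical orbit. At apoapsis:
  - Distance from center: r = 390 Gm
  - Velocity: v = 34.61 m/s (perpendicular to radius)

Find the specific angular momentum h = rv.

Convert to SI: r = 390 Gm = 3.9e+11 m.
With v perpendicular to r, h = r · v.
h = 3.9e+11 · 34.61 m²/s ≈ 1.35e+13 m²/s.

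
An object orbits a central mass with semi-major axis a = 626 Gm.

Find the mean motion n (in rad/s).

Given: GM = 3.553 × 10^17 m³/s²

Convert to SI: a = 626 Gm = 6.26e+11 m.
n = √(GM / a³).
n = √(3.553e+17 / (6.26e+11)³) rad/s ≈ 1.203e-09 rad/s.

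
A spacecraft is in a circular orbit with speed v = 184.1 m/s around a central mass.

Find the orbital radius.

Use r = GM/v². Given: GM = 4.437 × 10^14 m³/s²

For a circular orbit, v² = GM / r, so r = GM / v².
r = 4.437e+14 / (184.1)² m ≈ 1.309e+10 m = 13.09 Gm.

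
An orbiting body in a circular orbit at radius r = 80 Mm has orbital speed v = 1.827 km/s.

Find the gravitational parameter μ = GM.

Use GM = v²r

Convert to SI: r = 80 Mm = 8e+07 m; v = 1.827 km/s = 1827 m/s.
For a circular orbit v² = GM/r, so GM = v² · r.
GM = (1827)² · 8e+07 m³/s² ≈ 2.67e+14 m³/s² = 2.67 × 10^14 m³/s².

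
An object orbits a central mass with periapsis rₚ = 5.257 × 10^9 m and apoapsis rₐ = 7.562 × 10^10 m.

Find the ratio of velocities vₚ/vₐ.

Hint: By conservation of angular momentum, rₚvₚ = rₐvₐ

Conservation of angular momentum gives rₚvₚ = rₐvₐ, so vₚ/vₐ = rₐ/rₚ.
vₚ/vₐ = 7.562e+10 / 5.257e+09 ≈ 14.38.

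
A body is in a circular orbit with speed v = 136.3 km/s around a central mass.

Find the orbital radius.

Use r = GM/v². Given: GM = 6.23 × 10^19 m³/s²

Convert to SI: v = 136.3 km/s = 136300 m/s.
For a circular orbit, v² = GM / r, so r = GM / v².
r = 6.23e+19 / (136300)² m ≈ 3.353e+09 m = 3.353 × 10^9 m.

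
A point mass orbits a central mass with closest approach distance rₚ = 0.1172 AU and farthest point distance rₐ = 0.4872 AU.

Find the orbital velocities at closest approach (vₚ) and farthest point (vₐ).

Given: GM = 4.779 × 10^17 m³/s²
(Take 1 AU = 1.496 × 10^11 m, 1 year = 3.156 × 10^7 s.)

Convert to SI: rₚ = 0.1172 AU = 1.75331e+10 m; rₐ = 0.4872 AU = 7.28851e+10 m.
Use the vis-viva equation v² = GM(2/r − 1/a) with a = (rₚ + rₐ)/2 = (1.75331e+10 + 7.28851e+10)/2 = 4.52091e+10 m.
vₚ = √(GM · (2/rₚ − 1/a)) = √(4.779e+17 · (2/1.75331e+10 − 1/4.52091e+10)) m/s ≈ 6629 m/s = 1.398 AU/year.
vₐ = √(GM · (2/rₐ − 1/a)) = √(4.779e+17 · (2/7.28851e+10 − 1/4.52091e+10)) m/s ≈ 1595 m/s = 0.3364 AU/year.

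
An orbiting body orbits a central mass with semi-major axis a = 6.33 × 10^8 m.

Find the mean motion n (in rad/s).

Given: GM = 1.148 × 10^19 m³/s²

n = √(GM / a³).
n = √(1.148e+19 / (6.33e+08)³) rad/s ≈ 0.0002127 rad/s.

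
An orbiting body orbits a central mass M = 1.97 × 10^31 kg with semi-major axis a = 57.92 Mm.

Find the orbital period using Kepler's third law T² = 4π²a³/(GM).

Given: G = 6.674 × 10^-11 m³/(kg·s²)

Convert to SI: a = 57.92 Mm = 5.792e+07 m.
GM = G · M = 6.674e-11 · 1.97e+31 = 1.31478e+21 m³/s².
Kepler's third law: T = 2π √(a³ / GM).
Substituting a = 5.792e+07 m and GM = 1.31478e+21 m³/s²:
T = 2π √((5.792e+07)³ / 1.31478e+21) s
T ≈ 76.38 s = 1.273 minutes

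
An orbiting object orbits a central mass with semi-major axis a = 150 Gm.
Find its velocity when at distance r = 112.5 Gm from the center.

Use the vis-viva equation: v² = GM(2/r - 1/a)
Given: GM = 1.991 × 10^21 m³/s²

Convert to SI: a = 150 Gm = 1.5e+11 m; r = 112.5 Gm = 1.125e+11 m.
Vis-viva: v = √(GM · (2/r − 1/a)).
2/r − 1/a = 2/1.125e+11 − 1/1.5e+11 = 1.11111e-11 m⁻¹.
v = √(1.991e+21 · 1.11111e-11) m/s ≈ 1.487e+05 m/s = 148.7 km/s.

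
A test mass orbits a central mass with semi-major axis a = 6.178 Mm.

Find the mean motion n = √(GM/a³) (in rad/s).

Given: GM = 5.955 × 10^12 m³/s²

Convert to SI: a = 6.178 Mm = 6.178e+06 m.
n = √(GM / a³).
n = √(5.955e+12 / (6.178e+06)³) rad/s ≈ 0.0001589 rad/s.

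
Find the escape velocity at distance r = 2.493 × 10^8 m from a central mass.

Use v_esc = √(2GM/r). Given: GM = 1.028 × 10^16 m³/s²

Escape velocity comes from setting total energy to zero: ½v² − GM/r = 0 ⇒ v_esc = √(2GM / r).
v_esc = √(2 · 1.028e+16 / 2.493e+08) m/s ≈ 9081 m/s = 9.081 km/s.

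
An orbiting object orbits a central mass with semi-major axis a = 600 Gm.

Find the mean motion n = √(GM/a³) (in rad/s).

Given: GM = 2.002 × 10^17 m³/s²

Convert to SI: a = 600 Gm = 6e+11 m.
n = √(GM / a³).
n = √(2.002e+17 / (6e+11)³) rad/s ≈ 9.627e-10 rad/s.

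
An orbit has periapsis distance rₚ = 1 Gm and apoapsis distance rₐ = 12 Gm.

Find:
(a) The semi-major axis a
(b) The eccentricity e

Convert to SI: rₚ = 1 Gm = 1e+09 m; rₐ = 12 Gm = 1.2e+10 m.
(a) a = (rₚ + rₐ) / 2 = (1e+09 + 1.2e+10) / 2 ≈ 6.5e+09 m = 6.5 Gm.
(b) e = (rₐ − rₚ) / (rₐ + rₚ) = (1.2e+10 − 1e+09) / (1.2e+10 + 1e+09) ≈ 0.8462.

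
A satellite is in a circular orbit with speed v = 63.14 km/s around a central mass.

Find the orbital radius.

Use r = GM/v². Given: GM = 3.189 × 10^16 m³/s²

Convert to SI: v = 63.14 km/s = 63140 m/s.
For a circular orbit, v² = GM / r, so r = GM / v².
r = 3.189e+16 / (63140)² m ≈ 7.999e+06 m = 7.999 Mm.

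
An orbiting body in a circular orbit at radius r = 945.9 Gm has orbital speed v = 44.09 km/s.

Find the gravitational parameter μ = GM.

Convert to SI: r = 945.9 Gm = 9.459e+11 m; v = 44.09 km/s = 44090 m/s.
For a circular orbit v² = GM/r, so GM = v² · r.
GM = (44090)² · 9.459e+11 m³/s² ≈ 1.839e+21 m³/s² = 1.839 × 10^21 m³/s².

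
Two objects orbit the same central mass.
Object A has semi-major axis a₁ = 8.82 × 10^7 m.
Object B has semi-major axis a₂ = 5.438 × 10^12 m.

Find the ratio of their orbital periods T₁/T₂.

From Kepler's third law, (T₁/T₂)² = (a₁/a₂)³, so T₁/T₂ = (a₁/a₂)^(3/2).
a₁/a₂ = 8.82e+07 / 5.438e+12 = 1.62192e-05.
T₁/T₂ = (1.62192e-05)^(3/2) ≈ 6.532e-08.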